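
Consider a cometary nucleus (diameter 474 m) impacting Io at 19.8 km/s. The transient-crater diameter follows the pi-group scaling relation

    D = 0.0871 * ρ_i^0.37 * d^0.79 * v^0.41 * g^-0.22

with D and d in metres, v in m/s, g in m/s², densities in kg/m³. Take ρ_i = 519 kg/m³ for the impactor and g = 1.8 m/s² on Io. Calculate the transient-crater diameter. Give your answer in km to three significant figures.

D ≈ 5.81 km

In SI units: v = 19800 m/s.
ρ_i^0.37 = 519^0.37 = 10.11
d^0.79 = 474^0.79 = 130.0
v^0.41 = 19800^0.41 = 57.76
g^-0.22 = 1.8^-0.22 = 0.8787
D = 0.0871 × 10.11 × 130.0 × 57.76 × 0.8787 = 5810 m
   = 5.810 km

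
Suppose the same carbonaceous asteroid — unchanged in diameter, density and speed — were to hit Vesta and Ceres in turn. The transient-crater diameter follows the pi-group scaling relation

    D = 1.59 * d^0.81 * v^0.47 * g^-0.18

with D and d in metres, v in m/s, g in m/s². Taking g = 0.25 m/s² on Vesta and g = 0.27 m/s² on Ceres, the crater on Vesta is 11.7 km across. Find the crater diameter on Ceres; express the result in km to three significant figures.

All impactor-dependent factors cancel in the ratio, leaving D_Ceres/D_Vesta = (g_Ceres/g_Vesta)^-0.18.
(0.27/0.25)^-0.18 = 1.080^-0.18 = 0.9862
D_Ceres = 0.9862 × 11.7 km = 11.5 km

D ≈ 11.5 km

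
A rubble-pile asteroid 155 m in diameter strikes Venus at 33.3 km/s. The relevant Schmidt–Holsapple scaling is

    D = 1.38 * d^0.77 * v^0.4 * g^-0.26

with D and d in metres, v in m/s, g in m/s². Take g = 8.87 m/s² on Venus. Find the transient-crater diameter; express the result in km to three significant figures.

In SI units: v = 33300 m/s.
d^0.77 = 155^0.77 = 48.59
v^0.4 = 33300^0.4 = 64.41
g^-0.26 = 8.87^-0.26 = 0.5669
D = 1.38 × 48.59 × 64.41 × 0.5669 = 2448 m
   = 2.448 km

D ≈ 2.45 km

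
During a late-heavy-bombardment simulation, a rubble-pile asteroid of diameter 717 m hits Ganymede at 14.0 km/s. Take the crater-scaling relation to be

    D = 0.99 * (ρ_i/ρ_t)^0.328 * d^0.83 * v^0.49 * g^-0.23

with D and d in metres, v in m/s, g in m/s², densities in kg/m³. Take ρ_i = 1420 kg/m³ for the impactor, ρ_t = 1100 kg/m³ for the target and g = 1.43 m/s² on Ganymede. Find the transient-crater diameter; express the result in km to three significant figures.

In SI units: v = 14000 m/s.
(ρ_i/ρ_t)^0.328 = (1420/1100)^0.328 = 1.087
d^0.83 = 717^0.83 = 234.5
v^0.49 = 14000^0.49 = 107.5
g^-0.23 = 1.43^-0.23 = 0.9210
D = 0.99 × 1.087 × 234.5 × 107.5 × 0.9210 = 24985 m
   = 24.98 km

D ≈ 25.0 km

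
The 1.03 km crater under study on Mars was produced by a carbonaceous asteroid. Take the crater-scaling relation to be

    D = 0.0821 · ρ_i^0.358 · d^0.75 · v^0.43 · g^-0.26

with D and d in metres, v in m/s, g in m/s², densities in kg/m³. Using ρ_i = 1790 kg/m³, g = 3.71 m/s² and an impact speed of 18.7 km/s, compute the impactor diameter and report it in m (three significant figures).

Rearranging for d: d = [D / (0.0821 · 1790^0.358 · 18700^0.43 · 3.71^-0.26)]^(1/0.75).
D = 1030 m.
1790^0.358 = 14.61
18700^0.43 = 68.69
3.71^-0.26 = 0.7112
Denominator = 0.0821 × 14.61 × 68.69 × 0.7112 = 58.60
D / 58.60 = 1030 / 58.60 = 17.58
d = 17.58^(1/0.75) = 17.58^1.3333 = 45.71 m

d ≈ 45.7 m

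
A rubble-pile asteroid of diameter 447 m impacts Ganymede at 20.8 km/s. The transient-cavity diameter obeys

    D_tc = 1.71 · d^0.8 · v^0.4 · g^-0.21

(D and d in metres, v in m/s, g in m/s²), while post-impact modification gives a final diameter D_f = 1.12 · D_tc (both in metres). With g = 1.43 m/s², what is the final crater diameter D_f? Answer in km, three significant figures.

D_f ≈ 12.5 km

v = 20800 m/s.
d^0.8 = 447^0.8 = 131.9
v^0.4 = 20800^0.4 = 53.36
g^-0.21 = 1.43^-0.21 = 0.9276
D_tc = 1.71 × 131.9 × 53.36 × 0.9276 = 11160 m
D_f = 1.12 × 11160 = 12499 m
     = 12.50 km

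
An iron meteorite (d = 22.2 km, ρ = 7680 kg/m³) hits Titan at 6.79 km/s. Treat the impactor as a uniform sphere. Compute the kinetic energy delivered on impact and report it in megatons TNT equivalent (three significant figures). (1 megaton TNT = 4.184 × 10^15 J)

d = 22200 m; v = 6790 m/s.
Mass m = (π/6) ρ d³ = (π/6) × 7680 × (22200)³ = 4.400 × 10^16 kg
E = ½ m v² = 0.5 × 4.400 × 10^16 × (6790)² = 1.014 × 10^24 J
   = 1.014 × 10^24 / 4.184×10^15 = 2.424 × 10^8 Mt

E ≈ 2.42 × 10^8 Mt TNT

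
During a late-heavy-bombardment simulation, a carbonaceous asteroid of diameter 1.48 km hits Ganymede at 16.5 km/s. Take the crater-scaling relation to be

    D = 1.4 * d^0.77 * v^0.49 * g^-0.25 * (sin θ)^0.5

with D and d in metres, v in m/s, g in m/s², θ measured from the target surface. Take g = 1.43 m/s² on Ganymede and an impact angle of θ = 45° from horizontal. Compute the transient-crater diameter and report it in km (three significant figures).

D ≈ 34.7 km

In SI units: d = 1480 m, v = 16500 m/s.
d^0.77 = 1480^0.77 = 276.1
v^0.49 = 16500^0.49 = 116.6
g^-0.25 = 1.43^-0.25 = 0.9145
(sin 45°)^0.5 = 0.7071^0.5 = 0.8409
D = 1.4 × 276.1 × 116.6 × 0.9145 × 0.8409 = 34659 m
   = 34.66 km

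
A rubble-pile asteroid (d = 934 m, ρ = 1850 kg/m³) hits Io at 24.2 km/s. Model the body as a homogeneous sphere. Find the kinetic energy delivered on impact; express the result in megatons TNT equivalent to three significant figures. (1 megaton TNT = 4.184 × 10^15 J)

v = 24200 m/s.
Mass m = (π/6) ρ d³ = (π/6) × 1850 × (934)³ = 7.892 × 10^11 kg
E = ½ m v² = 0.5 × 7.892 × 10^11 × (24200)² = 2.311 × 10^20 J
   = 2.311 × 10^20 / 4.184×10^15 = 55234 Mt

E ≈ 55200 Mt TNT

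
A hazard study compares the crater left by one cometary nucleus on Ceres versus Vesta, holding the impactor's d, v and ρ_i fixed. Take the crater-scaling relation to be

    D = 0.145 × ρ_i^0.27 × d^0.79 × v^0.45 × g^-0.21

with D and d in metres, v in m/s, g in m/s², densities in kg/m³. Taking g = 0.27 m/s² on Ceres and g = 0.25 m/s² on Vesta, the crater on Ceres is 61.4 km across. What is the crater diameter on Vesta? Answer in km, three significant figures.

D ≈ 62.4 km

All impactor-dependent factors cancel in the ratio, leaving D_Vesta/D_Ceres = (g_Vesta/g_Ceres)^-0.21.
(0.25/0.27)^-0.21 = 0.9259^-0.21 = 1.016
D_Vesta = 1.016 × 61.4 km = 62.4 km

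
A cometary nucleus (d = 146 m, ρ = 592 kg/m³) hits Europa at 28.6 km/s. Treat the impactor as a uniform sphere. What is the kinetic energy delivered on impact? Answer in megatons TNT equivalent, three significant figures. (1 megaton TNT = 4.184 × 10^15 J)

v = 28600 m/s.
Mass m = (π/6) ρ d³ = (π/6) × 592 × (146)³ = 9.647 × 10^8 kg
E = ½ m v² = 0.5 × 9.647 × 10^8 × (28600)² = 3.945 × 10^17 J
   = 3.945 × 10^17 / 4.184×10^15 = 94.29 Mt

E ≈ 94.3 Mt TNT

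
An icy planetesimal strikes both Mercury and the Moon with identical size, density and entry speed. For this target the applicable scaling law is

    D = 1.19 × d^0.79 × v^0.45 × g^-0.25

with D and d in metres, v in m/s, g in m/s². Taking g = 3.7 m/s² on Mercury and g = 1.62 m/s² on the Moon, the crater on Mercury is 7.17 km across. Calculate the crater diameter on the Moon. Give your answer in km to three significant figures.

D ≈ 8.81 km

All impactor-dependent factors cancel in the ratio, leaving D_Moon/D_Mercury = (g_Moon/g_Mercury)^-0.25.
(1.62/3.7)^-0.25 = 0.4378^-0.25 = 1.229
D_Moon = 1.229 × 7.17 km = 8.81 km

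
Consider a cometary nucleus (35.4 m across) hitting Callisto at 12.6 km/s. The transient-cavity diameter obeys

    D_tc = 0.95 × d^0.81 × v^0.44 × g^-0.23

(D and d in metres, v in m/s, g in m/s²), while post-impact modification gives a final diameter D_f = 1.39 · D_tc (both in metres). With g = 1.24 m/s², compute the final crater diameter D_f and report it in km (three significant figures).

D_f ≈ 1.44 km

v = 12600 m/s.
d^0.81 = 35.4^0.81 = 17.98
v^0.44 = 12600^0.44 = 63.70
g^-0.23 = 1.24^-0.23 = 0.9517
D_tc = 0.95 × 17.98 × 63.70 × 0.9517 = 1036 m
D_f = 1.39 × 1036 = 1440 m
     = 1.440 km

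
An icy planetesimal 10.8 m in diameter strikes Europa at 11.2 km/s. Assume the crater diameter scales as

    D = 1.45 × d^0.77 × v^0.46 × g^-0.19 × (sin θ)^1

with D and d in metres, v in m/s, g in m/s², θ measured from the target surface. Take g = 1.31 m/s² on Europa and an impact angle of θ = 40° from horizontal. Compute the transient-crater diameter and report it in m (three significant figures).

D ≈ 403 m

In SI units: v = 11200 m/s.
d^0.77 = 10.8^0.77 = 6.248
v^0.46 = 11200^0.46 = 72.89
g^-0.19 = 1.31^-0.19 = 0.9500
(sin 40°)^1 = 0.6428^1 = 0.6428
D = 1.45 × 6.248 × 72.89 × 0.9500 × 0.6428 = 403.3 m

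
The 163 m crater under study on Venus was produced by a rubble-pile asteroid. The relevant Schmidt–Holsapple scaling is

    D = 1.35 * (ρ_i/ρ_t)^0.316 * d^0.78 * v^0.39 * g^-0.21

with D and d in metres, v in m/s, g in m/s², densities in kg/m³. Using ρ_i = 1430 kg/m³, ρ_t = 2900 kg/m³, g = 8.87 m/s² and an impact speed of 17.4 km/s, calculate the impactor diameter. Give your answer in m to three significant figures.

Rearranging for d: d = [D / (1.35 · (1430/2900)^0.316 · 17400^0.39 · 8.87^-0.21)]^(1/0.78).
(1430/2900)^0.316 = 0.7998
17400^0.39 = 45.06
8.87^-0.21 = 0.6323
Denominator = 1.35 × 0.7998 × 45.06 × 0.6323 = 30.76
D / 30.76 = 163 / 30.76 = 5.299
d = 5.299^(1/0.78) = 5.299^1.2821 = 8.482 m

d ≈ 8.48 m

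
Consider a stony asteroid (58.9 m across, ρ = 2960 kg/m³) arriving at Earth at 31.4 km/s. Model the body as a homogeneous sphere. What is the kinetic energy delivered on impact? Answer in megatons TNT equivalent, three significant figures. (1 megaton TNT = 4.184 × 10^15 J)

E ≈ 37.3 Mt TNT

v = 31400 m/s.
Mass m = (π/6) ρ d³ = (π/6) × 2960 × (58.9)³ = 3.167 × 10^8 kg
E = ½ m v² = 0.5 × 3.167 × 10^8 × (31400)² = 1.561 × 10^17 J
   = 1.561 × 10^17 / 4.184×10^15 = 37.31 Mt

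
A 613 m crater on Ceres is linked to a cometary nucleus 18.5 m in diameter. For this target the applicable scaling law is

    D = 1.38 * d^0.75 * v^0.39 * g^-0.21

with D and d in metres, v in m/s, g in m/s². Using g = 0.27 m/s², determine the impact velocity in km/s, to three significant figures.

Rearranging for v: v = [D / (1.38 · 18.5^0.75 · 0.27^-0.21)]^(1/0.39).
18.5^0.75 = 8.920
0.27^-0.21 = 1.316
Denominator = 1.38 × 8.920 × 1.316 = 16.20
D / 16.20 = 613 / 16.20 = 37.84
v = 37.84^(1/0.39) = 37.84^2.5641 = 11118 m/s

v ≈ 11.1 km/s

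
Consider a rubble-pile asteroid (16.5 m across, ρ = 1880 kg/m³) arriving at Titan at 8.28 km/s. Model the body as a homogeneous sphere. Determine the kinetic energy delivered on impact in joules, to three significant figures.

E ≈ 1.52 × 10^14 J

v = 8280 m/s.
Mass m = (π/6) ρ d³ = (π/6) × 1880 × (16.5)³ = 4.422 × 10^6 kg
E = ½ m v² = 0.5 × 4.422 × 10^6 × (8280)² = 1.516 × 10^14 J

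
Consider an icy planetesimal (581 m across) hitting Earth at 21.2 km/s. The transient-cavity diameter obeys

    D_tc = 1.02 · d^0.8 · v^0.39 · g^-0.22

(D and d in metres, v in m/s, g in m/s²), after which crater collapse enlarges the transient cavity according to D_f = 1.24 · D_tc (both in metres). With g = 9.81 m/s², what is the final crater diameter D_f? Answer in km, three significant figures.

D_f ≈ 6.06 km

v = 21200 m/s.
d^0.8 = 581^0.8 = 162.7
v^0.39 = 21200^0.39 = 48.67
g^-0.22 = 9.81^-0.22 = 0.6051
D_tc = 1.02 × 162.7 × 48.67 × 0.6051 = 4887 m
D_f = 1.24 × 4887 = 6060 m
     = 6.060 km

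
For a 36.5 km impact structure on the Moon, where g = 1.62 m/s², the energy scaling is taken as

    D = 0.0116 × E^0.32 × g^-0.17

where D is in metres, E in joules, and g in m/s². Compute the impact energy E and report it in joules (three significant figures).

E ≈ 2.61 × 10^20 J

Rearranging: E = [D / (0.0116 · g^-0.17)]^(1/0.32).
D = 36500 m.
g^-0.17 = 1.62^-0.17 = 0.9213
D / (0.0116 × 0.9213) = 36500 / (0.01069) = 3.414 × 10^6
E = (3.414 × 10^6)^3.125 = 2.609 × 10^20 J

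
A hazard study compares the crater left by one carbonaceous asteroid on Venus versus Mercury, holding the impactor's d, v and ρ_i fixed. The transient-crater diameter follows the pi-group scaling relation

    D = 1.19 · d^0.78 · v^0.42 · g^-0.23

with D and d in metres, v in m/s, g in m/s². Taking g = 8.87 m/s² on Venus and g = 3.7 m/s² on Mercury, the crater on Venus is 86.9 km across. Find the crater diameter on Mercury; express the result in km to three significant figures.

D ≈ 106 km

All impactor-dependent factors cancel in the ratio, leaving D_Mercury/D_Venus = (g_Mercury/g_Venus)^-0.23.
(3.7/8.87)^-0.23 = 0.4171^-0.23 = 1.223
D_Mercury = 1.223 × 86.9 km = 106 km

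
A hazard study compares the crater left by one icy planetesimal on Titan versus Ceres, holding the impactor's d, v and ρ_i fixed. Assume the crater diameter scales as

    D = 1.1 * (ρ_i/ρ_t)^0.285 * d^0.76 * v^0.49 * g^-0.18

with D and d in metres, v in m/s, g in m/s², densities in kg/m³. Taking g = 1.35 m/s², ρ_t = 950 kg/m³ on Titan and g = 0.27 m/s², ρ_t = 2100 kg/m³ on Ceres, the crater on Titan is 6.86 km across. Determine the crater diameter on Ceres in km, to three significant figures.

D ≈ 7.31 km

The impactor-only factors (d, v, ρ_i) cancel in the ratio, leaving D_Ceres/D_Titan = (g_Ceres/g_Titan)^-0.18 · (ρ_t,Titan/ρ_t,Ceres)^0.285.
(0.27/1.35)^-0.18 = 0.2000^-0.18 = 1.336
(950/2100)^0.285 = 0.4524^0.285 = 0.7977
Ratio = 1.336 × 0.7977 = 1.066
D_Ceres = 1.066 × 6.86 km = 7.31 km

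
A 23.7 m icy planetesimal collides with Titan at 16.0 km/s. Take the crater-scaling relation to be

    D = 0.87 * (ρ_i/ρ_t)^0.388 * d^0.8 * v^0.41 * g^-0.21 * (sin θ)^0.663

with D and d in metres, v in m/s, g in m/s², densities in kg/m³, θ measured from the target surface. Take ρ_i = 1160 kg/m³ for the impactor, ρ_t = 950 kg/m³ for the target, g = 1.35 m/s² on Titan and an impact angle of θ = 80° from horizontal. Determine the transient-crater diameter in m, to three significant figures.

D ≈ 582 m

In SI units: v = 16000 m/s.
(ρ_i/ρ_t)^0.388 = (1160/950)^0.388 = 1.081
d^0.8 = 23.7^0.8 = 12.58
v^0.41 = 16000^0.41 = 52.93
g^-0.21 = 1.35^-0.21 = 0.9389
(sin 80°)^0.663 = 0.9848^0.663 = 0.9899
D = 0.87 × 1.081 × 12.58 × 52.93 × 0.9389 × 0.9899 = 582.0 m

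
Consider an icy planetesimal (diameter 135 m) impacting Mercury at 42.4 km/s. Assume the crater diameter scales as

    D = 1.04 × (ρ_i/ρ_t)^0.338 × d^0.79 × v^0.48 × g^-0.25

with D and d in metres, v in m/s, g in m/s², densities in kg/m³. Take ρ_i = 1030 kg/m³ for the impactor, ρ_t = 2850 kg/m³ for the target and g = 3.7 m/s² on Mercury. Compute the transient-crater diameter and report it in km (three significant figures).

In SI units: v = 42400 m/s.
(ρ_i/ρ_t)^0.338 = (1030/2850)^0.338 = 0.7089
d^0.79 = 135^0.79 = 48.19
v^0.48 = 42400^0.48 = 166.4
g^-0.25 = 3.7^-0.25 = 0.7210
D = 1.04 × 0.7089 × 48.19 × 166.4 × 0.7210 = 4262 m
   = 4.262 km

D ≈ 4.26 km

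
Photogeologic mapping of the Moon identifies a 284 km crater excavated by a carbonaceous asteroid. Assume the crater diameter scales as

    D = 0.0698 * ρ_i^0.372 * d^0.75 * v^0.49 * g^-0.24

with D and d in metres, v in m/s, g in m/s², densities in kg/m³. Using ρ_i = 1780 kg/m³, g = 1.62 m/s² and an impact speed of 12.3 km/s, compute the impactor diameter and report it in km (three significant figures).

Rearranging for d: d = [D / (0.0698 · 1780^0.372 · 12300^0.49 · 1.62^-0.24)]^(1/0.75).
D = 284000 m.
1780^0.372 = 16.19
12300^0.49 = 100.9
1.62^-0.24 = 0.8907
Denominator = 0.0698 × 16.19 × 100.9 × 0.8907 = 101.6
D / 101.6 = 284000 / 101.6 = 2795
d = 2795^(1/0.75) = 2795^1.3333 = 39361 m

d ≈ 39.4 km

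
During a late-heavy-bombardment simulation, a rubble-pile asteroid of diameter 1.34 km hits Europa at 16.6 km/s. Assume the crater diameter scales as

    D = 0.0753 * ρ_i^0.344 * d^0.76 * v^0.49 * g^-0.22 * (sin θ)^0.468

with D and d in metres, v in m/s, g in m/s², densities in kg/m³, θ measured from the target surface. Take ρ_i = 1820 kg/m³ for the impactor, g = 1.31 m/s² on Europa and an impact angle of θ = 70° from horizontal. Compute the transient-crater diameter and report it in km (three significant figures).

D ≈ 25.4 km

In SI units: d = 1340 m, v = 16600 m/s.
ρ_i^0.344 = 1820^0.344 = 13.23
d^0.76 = 1340^0.76 = 238.0
v^0.49 = 16600^0.49 = 116.9
g^-0.22 = 1.31^-0.22 = 0.9423
(sin 70°)^0.468 = 0.9397^0.468 = 0.9713
D = 0.0753 × 13.23 × 238.0 × 116.9 × 0.9423 × 0.9713 = 25368 m
   = 25.37 km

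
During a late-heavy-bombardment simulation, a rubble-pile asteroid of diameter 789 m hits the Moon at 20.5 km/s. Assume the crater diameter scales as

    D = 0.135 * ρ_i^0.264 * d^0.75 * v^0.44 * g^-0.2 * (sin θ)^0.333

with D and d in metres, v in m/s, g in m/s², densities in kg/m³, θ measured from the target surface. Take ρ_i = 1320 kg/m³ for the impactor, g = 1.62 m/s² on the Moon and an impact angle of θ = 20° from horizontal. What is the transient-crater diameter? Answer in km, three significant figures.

In SI units: v = 20500 m/s.
ρ_i^0.264 = 1320^0.264 = 6.665
d^0.75 = 789^0.75 = 148.9
v^0.44 = 20500^0.44 = 78.92
g^-0.2 = 1.62^-0.2 = 0.9080
(sin 20°)^0.333 = 0.3420^0.333 = 0.6996
D = 0.135 × 6.665 × 148.9 × 78.92 × 0.9080 × 0.6996 = 6717 m
   = 6.717 km

D ≈ 6.72 km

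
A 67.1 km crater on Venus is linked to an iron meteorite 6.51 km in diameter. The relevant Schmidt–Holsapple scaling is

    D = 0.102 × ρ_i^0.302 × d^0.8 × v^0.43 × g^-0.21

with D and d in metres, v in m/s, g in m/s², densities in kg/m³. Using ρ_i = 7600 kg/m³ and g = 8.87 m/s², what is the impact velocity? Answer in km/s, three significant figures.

Rearranging for v: v = [D / (0.102 · 7600^0.302 · 6510^0.8 · 8.87^-0.21)]^(1/0.43).
D = 67100 m.
7600^0.302 = 14.86
6510^0.8 = 1124
8.87^-0.21 = 0.6323
Denominator = 0.102 × 14.86 × 1124 × 0.6323 = 1077
D / 1077 = 67100 / 1077 = 62.30
v = 62.30^(1/0.43) = 62.30^2.3256 = 14903 m/s

v ≈ 14.9 km/s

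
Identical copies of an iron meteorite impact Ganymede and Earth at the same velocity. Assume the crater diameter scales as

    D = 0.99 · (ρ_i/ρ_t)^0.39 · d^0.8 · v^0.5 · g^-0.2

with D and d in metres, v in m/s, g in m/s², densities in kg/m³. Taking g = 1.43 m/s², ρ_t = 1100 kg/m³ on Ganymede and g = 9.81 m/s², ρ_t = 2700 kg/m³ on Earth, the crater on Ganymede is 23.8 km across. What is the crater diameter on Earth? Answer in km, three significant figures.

D ≈ 11.4 km

The impactor-only factors (d, v, ρ_i) cancel in the ratio, leaving D_Earth/D_Ganymede = (g_Earth/g_Ganymede)^-0.2 · (ρ_t,Ganymede/ρ_t,Earth)^0.39.
(9.81/1.43)^-0.2 = 6.860^-0.2 = 0.6804
(1100/2700)^0.39 = 0.4074^0.39 = 0.7045
Ratio = 0.6804 × 0.7045 = 0.4793
D_Earth = 0.4793 × 23.8 km = 11.4 km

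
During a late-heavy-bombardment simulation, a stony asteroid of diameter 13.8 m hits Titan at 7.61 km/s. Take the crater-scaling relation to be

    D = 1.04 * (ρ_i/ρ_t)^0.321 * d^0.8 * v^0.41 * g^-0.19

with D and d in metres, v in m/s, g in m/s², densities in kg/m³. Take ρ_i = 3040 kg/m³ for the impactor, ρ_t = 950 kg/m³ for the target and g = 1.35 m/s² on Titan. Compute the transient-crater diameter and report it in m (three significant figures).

In SI units: v = 7610 m/s.
(ρ_i/ρ_t)^0.321 = (3040/950)^0.321 = 1.453
d^0.8 = 13.8^0.8 = 8.164
v^0.41 = 7610^0.41 = 39.03
g^-0.19 = 1.35^-0.19 = 0.9446
D = 1.04 × 1.453 × 8.164 × 39.03 × 0.9446 = 454.8 m

D ≈ 455 m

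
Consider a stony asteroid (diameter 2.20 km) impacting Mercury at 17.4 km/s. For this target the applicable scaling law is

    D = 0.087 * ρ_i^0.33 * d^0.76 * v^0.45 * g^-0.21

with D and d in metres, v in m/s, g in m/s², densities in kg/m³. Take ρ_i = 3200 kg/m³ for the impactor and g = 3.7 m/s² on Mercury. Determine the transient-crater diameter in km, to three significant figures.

D ≈ 26.6 km

In SI units: d = 2200 m, v = 17400 m/s.
ρ_i^0.33 = 3200^0.33 = 14.34
d^0.76 = 2200^0.76 = 346.9
v^0.45 = 17400^0.45 = 80.96
g^-0.21 = 3.7^-0.21 = 0.7598
D = 0.087 × 14.34 × 346.9 × 80.96 × 0.7598 = 26622 m
   = 26.62 km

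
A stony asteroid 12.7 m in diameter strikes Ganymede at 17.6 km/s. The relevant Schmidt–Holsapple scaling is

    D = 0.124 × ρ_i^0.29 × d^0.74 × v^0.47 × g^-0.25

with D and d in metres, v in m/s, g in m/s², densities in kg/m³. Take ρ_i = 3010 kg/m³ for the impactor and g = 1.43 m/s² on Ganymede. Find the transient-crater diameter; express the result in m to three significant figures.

In SI units: v = 17600 m/s.
ρ_i^0.29 = 3010^0.29 = 10.20
d^0.74 = 12.7^0.74 = 6.559
v^0.47 = 17600^0.47 = 98.94
g^-0.25 = 1.43^-0.25 = 0.9145
D = 0.124 × 10.20 × 6.559 × 98.94 × 0.9145 = 750.6 m

D ≈ 751 m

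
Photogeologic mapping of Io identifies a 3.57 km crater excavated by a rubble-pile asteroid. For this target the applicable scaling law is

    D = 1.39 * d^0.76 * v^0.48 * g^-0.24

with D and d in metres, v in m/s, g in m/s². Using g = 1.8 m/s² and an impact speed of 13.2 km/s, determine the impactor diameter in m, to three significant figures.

d ≈ 92.2 m

Rearranging for d: d = [D / (1.39 · 13200^0.48 · 1.8^-0.24)]^(1/0.76).
D = 3570 m.
13200^0.48 = 95.03
1.8^-0.24 = 0.8684
Denominator = 1.39 × 95.03 × 0.8684 = 114.7
D / 114.7 = 3570 / 114.7 = 31.12
d = 31.12^(1/0.76) = 31.12^1.3158 = 92.16 m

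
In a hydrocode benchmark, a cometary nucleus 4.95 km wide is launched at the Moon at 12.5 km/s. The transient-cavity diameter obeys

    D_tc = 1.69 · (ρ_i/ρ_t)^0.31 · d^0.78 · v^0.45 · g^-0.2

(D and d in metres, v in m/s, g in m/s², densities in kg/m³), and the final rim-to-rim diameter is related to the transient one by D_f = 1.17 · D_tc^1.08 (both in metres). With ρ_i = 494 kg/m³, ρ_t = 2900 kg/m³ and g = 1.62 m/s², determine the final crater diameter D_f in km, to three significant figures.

In SI: d = 4950 m, v = 12500 m/s.
(ρ_i/ρ_t)^0.31 = (494/2900)^0.31 = 0.5777
d^0.78 = 4950^0.78 = 761.7
v^0.45 = 12500^0.45 = 69.76
g^-0.2 = 1.62^-0.2 = 0.9080
D_tc = 1.69 × 0.5777 × 761.7 × 69.76 × 0.9080 = 47100 m
D_f = 1.17 × (47100)^1.08 = 1.303 × 10^5 m
     = 130.3 km

D_f ≈ 130 km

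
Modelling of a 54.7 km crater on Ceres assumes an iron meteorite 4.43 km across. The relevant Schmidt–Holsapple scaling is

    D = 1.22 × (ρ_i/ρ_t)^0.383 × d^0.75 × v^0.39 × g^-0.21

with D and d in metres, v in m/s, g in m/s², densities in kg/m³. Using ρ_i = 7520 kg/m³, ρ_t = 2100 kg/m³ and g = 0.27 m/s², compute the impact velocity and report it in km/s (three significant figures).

v ≈ 11.6 km/s

Rearranging for v: v = [D / (1.22 · (7520/2100)^0.383 · 4430^0.75 · 0.27^-0.21)]^(1/0.39).
D = 54700 m.
(7520/2100)^0.383 = 1.630
4430^0.75 = 543.0
0.27^-0.21 = 1.316
Denominator = 1.22 × 1.630 × 543.0 × 1.316 = 1421
D / 1421 = 54700 / 1421 = 38.49
v = 38.49^(1/0.39) = 38.49^2.5641 = 11614 m/s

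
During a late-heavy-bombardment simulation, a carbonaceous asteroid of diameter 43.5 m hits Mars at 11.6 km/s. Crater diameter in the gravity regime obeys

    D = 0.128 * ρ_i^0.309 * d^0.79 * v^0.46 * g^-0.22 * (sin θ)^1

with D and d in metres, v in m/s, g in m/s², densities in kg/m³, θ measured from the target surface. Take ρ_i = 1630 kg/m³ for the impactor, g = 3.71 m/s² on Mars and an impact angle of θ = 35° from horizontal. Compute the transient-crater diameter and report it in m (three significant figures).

D ≈ 789 m

In SI units: v = 11600 m/s.
ρ_i^0.309 = 1630^0.309 = 9.830
d^0.79 = 43.5^0.79 = 19.70
v^0.46 = 11600^0.46 = 74.07
g^-0.22 = 3.71^-0.22 = 0.7494
(sin 35°)^1 = 0.5736^1 = 0.5736
D = 0.128 × 9.830 × 19.70 × 74.07 × 0.7494 × 0.5736 = 789.2 m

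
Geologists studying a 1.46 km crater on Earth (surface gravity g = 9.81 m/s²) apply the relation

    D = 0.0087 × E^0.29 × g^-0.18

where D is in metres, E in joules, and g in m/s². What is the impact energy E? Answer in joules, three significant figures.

E ≈ 4.29 × 10^18 J

Rearranging: E = [D / (0.0087 · g^-0.18)]^(1/0.29).
D = 1460 m.
g^-0.18 = 9.81^-0.18 = 0.6630
D / (0.0087 × 0.6630) = 1460 / (5.768 × 10^-3) = 2.531 × 10^5
E = (2.531 × 10^5)^3.4483 = 4.287 × 10^18 J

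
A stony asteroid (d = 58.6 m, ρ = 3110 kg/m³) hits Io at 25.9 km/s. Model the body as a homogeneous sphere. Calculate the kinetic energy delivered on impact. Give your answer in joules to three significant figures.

v = 25900 m/s.
Mass m = (π/6) ρ d³ = (π/6) × 3110 × (58.6)³ = 3.277 × 10^8 kg
E = ½ m v² = 0.5 × 3.277 × 10^8 × (25900)² = 1.099 × 10^17 J

E ≈ 1.10 × 10^17 J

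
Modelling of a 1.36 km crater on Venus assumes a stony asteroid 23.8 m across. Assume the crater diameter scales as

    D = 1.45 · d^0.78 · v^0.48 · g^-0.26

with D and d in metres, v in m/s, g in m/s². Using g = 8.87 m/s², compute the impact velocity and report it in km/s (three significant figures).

v ≈ 29.4 km/s

Rearranging for v: v = [D / (1.45 · 23.8^0.78 · 8.87^-0.26)]^(1/0.48).
D = 1360 m.
23.8^0.78 = 11.85
8.87^-0.26 = 0.5669
Denominator = 1.45 × 11.85 × 0.5669 = 9.741
D / 9.741 = 1360 / 9.741 = 139.6
v = 139.6^(1/0.48) = 139.6^2.0833 = 29406 m/s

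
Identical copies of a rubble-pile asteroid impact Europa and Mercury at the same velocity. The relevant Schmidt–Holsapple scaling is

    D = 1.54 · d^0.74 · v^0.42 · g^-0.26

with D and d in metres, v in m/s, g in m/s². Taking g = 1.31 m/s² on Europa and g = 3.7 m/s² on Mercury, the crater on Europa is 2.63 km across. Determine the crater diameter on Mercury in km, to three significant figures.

D ≈ 2.01 km

All impactor-dependent factors cancel in the ratio, leaving D_Mercury/D_Europa = (g_Mercury/g_Europa)^-0.26.
(3.7/1.31)^-0.26 = 2.824^-0.26 = 0.7634
D_Mercury = 0.7634 × 2.63 km = 2.01 km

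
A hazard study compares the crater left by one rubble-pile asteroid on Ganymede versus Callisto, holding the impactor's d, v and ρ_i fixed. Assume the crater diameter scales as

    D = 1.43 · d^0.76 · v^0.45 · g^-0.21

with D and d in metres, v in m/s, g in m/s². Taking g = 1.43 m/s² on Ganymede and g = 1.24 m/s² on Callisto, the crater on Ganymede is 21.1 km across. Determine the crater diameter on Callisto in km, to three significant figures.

D ≈ 21.7 km

All impactor-dependent factors cancel in the ratio, leaving D_Callisto/D_Ganymede = (g_Callisto/g_Ganymede)^-0.21.
(1.24/1.43)^-0.21 = 0.8671^-0.21 = 1.030
D_Callisto = 1.030 × 21.1 km = 21.7 km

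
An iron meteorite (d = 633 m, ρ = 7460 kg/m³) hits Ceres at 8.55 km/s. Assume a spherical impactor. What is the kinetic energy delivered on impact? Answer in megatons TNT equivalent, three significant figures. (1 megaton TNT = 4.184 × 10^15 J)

v = 8550 m/s.
Mass m = (π/6) ρ d³ = (π/6) × 7460 × (633)³ = 9.907 × 10^11 kg
E = ½ m v² = 0.5 × 9.907 × 10^11 × (8550)² = 3.621 × 10^19 J
   = 3.621 × 10^19 / 4.184×10^15 = 8654 Mt

E ≈ 8650 Mt TNT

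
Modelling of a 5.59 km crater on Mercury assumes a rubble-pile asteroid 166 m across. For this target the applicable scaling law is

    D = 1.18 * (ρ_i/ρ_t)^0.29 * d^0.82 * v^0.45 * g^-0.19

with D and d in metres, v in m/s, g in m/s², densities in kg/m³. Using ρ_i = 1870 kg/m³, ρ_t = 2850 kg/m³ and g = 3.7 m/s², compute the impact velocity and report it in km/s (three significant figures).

Rearranging for v: v = [D / (1.18 · (1870/2850)^0.29 · 166^0.82 · 3.7^-0.19)]^(1/0.45).
D = 5590 m.
(1870/2850)^0.29 = 0.8850
166^0.82 = 66.14
3.7^-0.19 = 0.7799
Denominator = 1.18 × 0.8850 × 66.14 × 0.7799 = 53.87
D / 53.87 = 5590 / 53.87 = 103.8
v = 103.8^(1/0.45) = 103.8^2.2222 = 30227 m/s

v ≈ 30.2 km/s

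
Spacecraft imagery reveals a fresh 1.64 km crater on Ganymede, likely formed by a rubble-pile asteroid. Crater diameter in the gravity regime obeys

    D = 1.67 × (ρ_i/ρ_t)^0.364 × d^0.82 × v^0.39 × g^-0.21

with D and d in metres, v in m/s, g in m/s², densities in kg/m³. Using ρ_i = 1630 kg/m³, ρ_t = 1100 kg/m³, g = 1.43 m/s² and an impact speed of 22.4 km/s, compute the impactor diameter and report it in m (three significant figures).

d ≈ 35.0 m

Rearranging for d: d = [D / (1.67 · (1630/1100)^0.364 · 22400^0.39 · 1.43^-0.21)]^(1/0.82).
D = 1640 m.
(1630/1100)^0.364 = 1.154
22400^0.39 = 49.73
1.43^-0.21 = 0.9276
Denominator = 1.67 × 1.154 × 49.73 × 0.9276 = 88.90
D / 88.90 = 1640 / 88.90 = 18.45
d = 18.45^(1/0.82) = 18.45^1.2195 = 34.99 m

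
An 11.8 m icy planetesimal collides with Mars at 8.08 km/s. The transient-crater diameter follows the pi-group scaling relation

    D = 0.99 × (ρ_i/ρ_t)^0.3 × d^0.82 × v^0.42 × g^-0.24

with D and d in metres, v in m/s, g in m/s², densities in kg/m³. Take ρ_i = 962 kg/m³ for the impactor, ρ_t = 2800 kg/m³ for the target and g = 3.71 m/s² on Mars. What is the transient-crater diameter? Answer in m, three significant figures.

In SI units: v = 8080 m/s.
(ρ_i/ρ_t)^0.3 = (962/2800)^0.3 = 0.7258
d^0.82 = 11.8^0.82 = 7.567
v^0.42 = 8080^0.42 = 43.76
g^-0.24 = 3.71^-0.24 = 0.7300
D = 0.99 × 0.7258 × 7.567 × 43.76 × 0.7300 = 173.7 m

D ≈ 174 m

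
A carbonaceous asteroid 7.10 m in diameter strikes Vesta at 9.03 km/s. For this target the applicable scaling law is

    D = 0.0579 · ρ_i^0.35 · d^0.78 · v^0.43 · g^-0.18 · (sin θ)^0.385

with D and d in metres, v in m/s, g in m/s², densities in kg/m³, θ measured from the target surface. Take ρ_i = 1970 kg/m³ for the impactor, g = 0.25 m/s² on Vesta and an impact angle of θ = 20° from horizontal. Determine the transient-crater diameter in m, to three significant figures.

In SI units: v = 9030 m/s.
ρ_i^0.35 = 1970^0.35 = 14.23
d^0.78 = 7.1^0.78 = 4.613
v^0.43 = 9030^0.43 = 50.23
g^-0.18 = 0.25^-0.18 = 1.283
(sin 20°)^0.385 = 0.3420^0.385 = 0.6616
D = 0.0579 × 14.23 × 4.613 × 50.23 × 1.283 × 0.6616 = 162.1 m

D ≈ 162 m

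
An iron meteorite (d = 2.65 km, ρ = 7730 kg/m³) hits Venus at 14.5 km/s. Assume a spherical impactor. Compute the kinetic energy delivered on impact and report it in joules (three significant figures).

E ≈ 7.92 × 10^21 J

d = 2650 m; v = 14500 m/s.
Mass m = (π/6) ρ d³ = (π/6) × 7730 × (2650)³ = 7.532 × 10^13 kg
E = ½ m v² = 0.5 × 7.532 × 10^13 × (14500)² = 7.918 × 10^21 J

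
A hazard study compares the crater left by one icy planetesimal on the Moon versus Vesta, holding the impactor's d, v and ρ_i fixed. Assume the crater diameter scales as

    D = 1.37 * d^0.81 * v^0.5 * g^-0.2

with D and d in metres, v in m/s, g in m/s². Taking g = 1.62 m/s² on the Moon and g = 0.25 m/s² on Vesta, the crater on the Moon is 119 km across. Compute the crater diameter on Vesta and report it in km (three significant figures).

All impactor-dependent factors cancel in the ratio, leaving D_Vesta/D_Moon = (g_Vesta/g_Moon)^-0.2.
(0.25/1.62)^-0.2 = 0.1543^-0.2 = 1.453
D_Vesta = 1.453 × 119 km = 173 km

D ≈ 173 km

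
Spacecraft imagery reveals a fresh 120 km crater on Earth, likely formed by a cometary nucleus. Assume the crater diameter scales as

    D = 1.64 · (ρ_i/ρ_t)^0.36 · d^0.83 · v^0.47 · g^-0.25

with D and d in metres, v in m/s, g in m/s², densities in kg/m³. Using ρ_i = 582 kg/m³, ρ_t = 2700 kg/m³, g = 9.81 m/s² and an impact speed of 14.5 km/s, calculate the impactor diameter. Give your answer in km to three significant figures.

d ≈ 12.4 km

Rearranging for d: d = [D / (1.64 · (582/2700)^0.36 · 14500^0.47 · 9.81^-0.25)]^(1/0.83).
D = 120000 m.
(582/2700)^0.36 = 0.5755
14500^0.47 = 90.33
9.81^-0.25 = 0.5650
Denominator = 1.64 × 0.5755 × 90.33 × 0.5650 = 48.17
D / 48.17 = 120000 / 48.17 = 2491
d = 2491^(1/0.83) = 2491^1.2048 = 12358 m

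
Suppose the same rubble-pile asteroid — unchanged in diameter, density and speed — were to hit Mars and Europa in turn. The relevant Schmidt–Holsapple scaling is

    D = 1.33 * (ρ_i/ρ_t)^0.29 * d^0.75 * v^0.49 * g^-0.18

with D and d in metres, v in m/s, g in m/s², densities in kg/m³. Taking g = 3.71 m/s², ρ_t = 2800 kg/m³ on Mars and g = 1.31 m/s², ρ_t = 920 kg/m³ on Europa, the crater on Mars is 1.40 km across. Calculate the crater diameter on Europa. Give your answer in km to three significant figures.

The impactor-only factors (d, v, ρ_i) cancel in the ratio, leaving D_Europa/D_Mars = (g_Europa/g_Mars)^-0.18 · (ρ_t,Mars/ρ_t,Europa)^0.29.
(1.31/3.71)^-0.18 = 0.3531^-0.18 = 1.206
(2800/920)^0.29 = 3.043^0.29 = 1.381
Ratio = 1.206 × 1.381 = 1.665
D_Europa = 1.665 × 1.40 km = 2.33 km

D ≈ 2.33 km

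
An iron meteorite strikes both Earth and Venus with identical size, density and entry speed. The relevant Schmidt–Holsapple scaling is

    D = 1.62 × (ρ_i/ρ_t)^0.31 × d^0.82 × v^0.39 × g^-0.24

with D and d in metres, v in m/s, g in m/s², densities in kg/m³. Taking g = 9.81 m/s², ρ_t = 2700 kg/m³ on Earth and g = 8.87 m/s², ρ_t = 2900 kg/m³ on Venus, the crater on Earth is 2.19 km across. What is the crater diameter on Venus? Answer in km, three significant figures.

The impactor-only factors (d, v, ρ_i) cancel in the ratio, leaving D_Venus/D_Earth = (g_Venus/g_Earth)^-0.24 · (ρ_t,Earth/ρ_t,Venus)^0.31.
(8.87/9.81)^-0.24 = 0.9042^-0.24 = 1.024
(2700/2900)^0.31 = 0.9310^0.31 = 0.9781
Ratio = 1.024 × 0.9781 = 1.002
D_Venus = 1.002 × 2.19 km = 2.19 km

D ≈ 2.19 km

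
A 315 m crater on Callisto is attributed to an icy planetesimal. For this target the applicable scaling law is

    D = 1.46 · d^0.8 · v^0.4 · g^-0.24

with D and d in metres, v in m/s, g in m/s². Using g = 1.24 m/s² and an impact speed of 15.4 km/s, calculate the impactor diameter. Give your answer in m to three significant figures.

d ≈ 7.11 m

Rearranging for d: d = [D / (1.46 · 15400^0.4 · 1.24^-0.24)]^(1/0.8).
15400^0.4 = 47.32
1.24^-0.24 = 0.9497
Denominator = 1.46 × 47.32 × 0.9497 = 65.61
D / 65.61 = 315 / 65.61 = 4.801
d = 4.801^(1/0.8) = 4.801^1.25 = 7.107 m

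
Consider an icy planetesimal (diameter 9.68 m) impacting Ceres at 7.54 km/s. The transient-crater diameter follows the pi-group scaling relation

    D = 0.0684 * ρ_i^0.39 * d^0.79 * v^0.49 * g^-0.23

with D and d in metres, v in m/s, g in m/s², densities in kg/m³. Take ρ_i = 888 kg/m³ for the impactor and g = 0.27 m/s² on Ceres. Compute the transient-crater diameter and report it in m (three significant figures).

In SI units: v = 7540 m/s.
ρ_i^0.39 = 888^0.39 = 14.12
d^0.79 = 9.68^0.79 = 6.010
v^0.49 = 7540^0.49 = 79.42
g^-0.23 = 0.27^-0.23 = 1.351
D = 0.0684 × 14.12 × 6.010 × 79.42 × 1.351 = 622.8 m

D ≈ 623 m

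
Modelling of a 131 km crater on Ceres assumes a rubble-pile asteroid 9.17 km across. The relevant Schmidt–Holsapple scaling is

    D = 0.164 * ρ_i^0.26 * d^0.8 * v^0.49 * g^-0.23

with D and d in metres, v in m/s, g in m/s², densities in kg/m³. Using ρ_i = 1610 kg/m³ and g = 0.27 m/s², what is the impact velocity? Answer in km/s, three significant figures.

v ≈ 4.06 km/s

Rearranging for v: v = [D / (0.164 · 1610^0.26 · 9170^0.8 · 0.27^-0.23)]^(1/0.49).
D = 131000 m.
1610^0.26 = 6.820
9170^0.8 = 1479
0.27^-0.23 = 1.351
Denominator = 0.164 × 6.820 × 1479 × 1.351 = 2235
D / 2235 = 131000 / 2235 = 58.61
v = 58.61^(1/0.49) = 58.61^2.0408 = 4056 m/s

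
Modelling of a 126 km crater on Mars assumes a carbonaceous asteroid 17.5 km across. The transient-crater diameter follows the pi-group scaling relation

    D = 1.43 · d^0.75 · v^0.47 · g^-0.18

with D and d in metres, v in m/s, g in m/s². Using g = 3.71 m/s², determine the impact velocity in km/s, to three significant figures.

Rearranging for v: v = [D / (1.43 · 17500^0.75 · 3.71^-0.18)]^(1/0.47).
D = 126000 m.
17500^0.75 = 1522
3.71^-0.18 = 0.7898
Denominator = 1.43 × 1522 × 0.7898 = 1719
D / 1719 = 126000 / 1719 = 73.30
v = 73.30^(1/0.47) = 73.30^2.1277 = 9298 m/s

v ≈ 9.30 km/s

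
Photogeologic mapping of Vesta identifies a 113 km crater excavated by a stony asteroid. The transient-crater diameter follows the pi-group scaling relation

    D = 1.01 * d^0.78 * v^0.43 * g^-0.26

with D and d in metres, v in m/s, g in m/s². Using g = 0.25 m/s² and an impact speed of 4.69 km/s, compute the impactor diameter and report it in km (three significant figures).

Rearranging for d: d = [D / (1.01 · 4690^0.43 · 0.25^-0.26)]^(1/0.78).
D = 113000 m.
4690^0.43 = 37.90
0.25^-0.26 = 1.434
Denominator = 1.01 × 37.90 × 1.434 = 54.89
D / 54.89 = 113000 / 54.89 = 2059
d = 2059^(1/0.78) = 2059^1.2821 = 17719 m

d ≈ 17.7 km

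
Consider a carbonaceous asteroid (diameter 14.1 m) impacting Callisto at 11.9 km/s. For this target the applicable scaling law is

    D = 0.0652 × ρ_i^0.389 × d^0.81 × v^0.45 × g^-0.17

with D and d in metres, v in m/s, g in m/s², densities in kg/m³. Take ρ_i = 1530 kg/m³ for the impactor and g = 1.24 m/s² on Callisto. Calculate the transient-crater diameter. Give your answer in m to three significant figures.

In SI units: v = 11900 m/s.
ρ_i^0.389 = 1530^0.389 = 17.33
d^0.81 = 14.1^0.81 = 8.528
v^0.45 = 11900^0.45 = 68.23
g^-0.17 = 1.24^-0.17 = 0.9641
D = 0.0652 × 17.33 × 8.528 × 68.23 × 0.9641 = 633.9 m

D ≈ 634 m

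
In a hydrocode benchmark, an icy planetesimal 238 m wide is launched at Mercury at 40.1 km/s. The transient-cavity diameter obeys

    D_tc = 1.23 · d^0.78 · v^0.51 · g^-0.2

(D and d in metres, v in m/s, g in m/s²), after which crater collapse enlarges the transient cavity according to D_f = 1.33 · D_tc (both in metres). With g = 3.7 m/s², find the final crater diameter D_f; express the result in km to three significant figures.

v = 40100 m/s.
d^0.78 = 238^0.78 = 71.41
v^0.51 = 40100^0.51 = 222.6
g^-0.2 = 3.7^-0.2 = 0.7698
D_tc = 1.23 × 71.41 × 222.6 × 0.7698 = 15050 m
D_f = 1.33 × 15050 = 20016 m
     = 20.02 km

D_f ≈ 20.0 km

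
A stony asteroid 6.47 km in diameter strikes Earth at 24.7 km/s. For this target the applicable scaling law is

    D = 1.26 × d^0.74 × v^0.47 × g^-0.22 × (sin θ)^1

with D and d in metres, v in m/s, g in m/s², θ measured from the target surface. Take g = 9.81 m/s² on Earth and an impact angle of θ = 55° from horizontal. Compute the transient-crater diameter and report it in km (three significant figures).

In SI units: d = 6470 m, v = 24700 m/s.
d^0.74 = 6470^0.74 = 660.8
v^0.47 = 24700^0.47 = 116.0
g^-0.22 = 9.81^-0.22 = 0.6051
(sin 55°)^1 = 0.8192^1 = 0.8192
D = 1.26 × 660.8 × 116.0 × 0.6051 × 0.8192 = 47876 m
   = 47.88 km

D ≈ 47.9 km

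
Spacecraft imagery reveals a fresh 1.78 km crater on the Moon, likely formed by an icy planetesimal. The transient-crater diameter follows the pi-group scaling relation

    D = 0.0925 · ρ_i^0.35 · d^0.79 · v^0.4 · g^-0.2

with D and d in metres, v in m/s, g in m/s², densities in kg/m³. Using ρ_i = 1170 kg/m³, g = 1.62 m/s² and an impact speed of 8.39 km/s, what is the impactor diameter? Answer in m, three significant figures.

d ≈ 135 m

Rearranging for d: d = [D / (0.0925 · 1170^0.35 · 8390^0.4 · 1.62^-0.2)]^(1/0.79).
D = 1780 m.
1170^0.35 = 11.85
8390^0.4 = 37.11
1.62^-0.2 = 0.9080
Denominator = 0.0925 × 11.85 × 37.11 × 0.9080 = 36.93
D / 36.93 = 1780 / 36.93 = 48.20
d = 48.20^(1/0.79) = 48.20^1.2658 = 135.0 m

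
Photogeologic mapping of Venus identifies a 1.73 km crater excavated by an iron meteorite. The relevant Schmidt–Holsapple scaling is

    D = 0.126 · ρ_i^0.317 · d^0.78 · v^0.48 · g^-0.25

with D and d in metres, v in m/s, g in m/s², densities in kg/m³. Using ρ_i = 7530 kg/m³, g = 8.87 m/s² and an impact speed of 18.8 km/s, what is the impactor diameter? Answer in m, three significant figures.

Rearranging for d: d = [D / (0.126 · 7530^0.317 · 18800^0.48 · 8.87^-0.25)]^(1/0.78).
D = 1730 m.
7530^0.317 = 16.94
18800^0.48 = 112.6
8.87^-0.25 = 0.5795
Denominator = 0.126 × 16.94 × 112.6 × 0.5795 = 139.3
D / 139.3 = 1730 / 139.3 = 12.42
d = 12.42^(1/0.78) = 12.42^1.2821 = 25.28 m

d ≈ 25.3 m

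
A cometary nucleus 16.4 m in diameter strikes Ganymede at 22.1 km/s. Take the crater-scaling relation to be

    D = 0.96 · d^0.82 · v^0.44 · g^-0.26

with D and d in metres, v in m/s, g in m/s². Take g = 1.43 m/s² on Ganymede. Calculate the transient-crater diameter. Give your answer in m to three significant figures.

D ≈ 707 m

In SI units: v = 22100 m/s.
d^0.82 = 16.4^0.82 = 9.912
v^0.44 = 22100^0.44 = 81.57
g^-0.26 = 1.43^-0.26 = 0.9112
D = 0.96 × 9.912 × 81.57 × 0.9112 = 707.3 m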